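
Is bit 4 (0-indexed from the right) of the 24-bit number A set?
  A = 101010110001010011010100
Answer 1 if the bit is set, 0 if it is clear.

Bit 4 is the 5th from the right.
  101010110001010011010100
                     ^
That bit is 1.

Answer: 1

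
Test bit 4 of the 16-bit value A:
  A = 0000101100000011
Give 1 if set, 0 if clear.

Bit 4 is the 5th from the right.
  0000101100000011
             ^
That bit is 0.

Answer: 0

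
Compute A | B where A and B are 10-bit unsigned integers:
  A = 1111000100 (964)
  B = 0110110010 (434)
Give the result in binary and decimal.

Apply | to each column (1 where either bit is 1):
  1111000100
| 0110110010
------------
  1111110110

Answer: 1111110110 (1014)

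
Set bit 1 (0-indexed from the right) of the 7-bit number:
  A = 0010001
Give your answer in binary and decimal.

Mask = 1 << 1 = 0000010
Bit 1 of A is 0, so OR-ing with the mask flips it to 1.
  0010001
| 0000010
---------
  0010011

Answer: 0010011 (19)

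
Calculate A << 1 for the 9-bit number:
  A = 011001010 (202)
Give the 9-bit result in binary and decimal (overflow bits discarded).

Shift left by 1: drop the top 1 bit(s), append 1 zero(s) on the right.
  011001010  ->  discard [0], keep [11001010], append 0
= 110010100

Answer: 110010100 (404)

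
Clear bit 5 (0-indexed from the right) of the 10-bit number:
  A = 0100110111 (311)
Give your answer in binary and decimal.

Mask = ~(1 << 5) = 1111011111
Bit 5 of A is 1, so AND-ing with the mask clears it to 0.
  0100110111
& 1111011111
------------
  0100010111

Answer: 0100010111 (279)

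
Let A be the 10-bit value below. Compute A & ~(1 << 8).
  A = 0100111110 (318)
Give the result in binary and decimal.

Mask = ~(1 << 8) = 1011111111
Bit 8 of A is 1, so AND-ing with the mask clears it to 0.
  0100111110
& 1011111111
------------
  0000111110

Answer: 0000111110 (62)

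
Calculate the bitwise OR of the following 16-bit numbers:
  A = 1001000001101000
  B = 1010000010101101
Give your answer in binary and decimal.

Apply | to each column (1 where either bit is 1):
  1001000001101000
| 1010000010101101
------------------
  1011000011101101

Answer: 1011000011101101 (45293)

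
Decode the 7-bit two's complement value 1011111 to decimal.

MSB is 1, so the value is negative. Find the magnitude:
1. Invert bits:  0100000
2. Add 1:        0100001  = 33
3. Apply sign:   -33

Answer: -33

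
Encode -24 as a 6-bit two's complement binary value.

1. Binary of +24:  011000
2. Invert bits:     100111
3. Add 1:           101000

Answer: 101000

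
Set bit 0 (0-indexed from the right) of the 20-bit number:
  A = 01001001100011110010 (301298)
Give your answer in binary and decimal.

Mask = 1 << 0 = 00000000000000000001
Bit 0 of A is 0, so OR-ing with the mask flips it to 1.
  01001001100011110010
| 00000000000000000001
----------------------
  01001001100011110011

Answer: 01001001100011110011 (301299)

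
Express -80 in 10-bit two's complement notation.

1. Binary of +80:  0001010000
2. Invert bits:     1110101111
3. Add 1:           1110110000

Answer: 1110110000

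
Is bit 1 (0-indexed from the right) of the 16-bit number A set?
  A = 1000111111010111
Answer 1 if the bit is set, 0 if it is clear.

Bit 1 is the 2nd from the right.
  1000111111010111
                ^
That bit is 1.

Answer: 1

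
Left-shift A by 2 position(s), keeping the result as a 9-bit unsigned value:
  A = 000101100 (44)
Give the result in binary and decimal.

Shift left by 2: drop the top 2 bit(s), append 2 zero(s) on the right.
  000101100  ->  discard [00], keep [0101100], append 00
= 010110000

Answer: 010110000 (176)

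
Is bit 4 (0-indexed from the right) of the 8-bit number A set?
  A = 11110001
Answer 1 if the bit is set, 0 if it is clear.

Bit 4 is the 5th from the right.
  11110001
     ^
That bit is 1.

Answer: 1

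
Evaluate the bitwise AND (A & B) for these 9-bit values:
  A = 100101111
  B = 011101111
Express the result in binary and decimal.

Apply & to each column (1 only where both bits are 1):
  100101111
& 011101111
-----------
  000101111

Answer: 000101111 (47)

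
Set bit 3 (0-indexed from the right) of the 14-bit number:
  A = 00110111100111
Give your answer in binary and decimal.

Mask = 1 << 3 = 00000000001000
Bit 3 of A is 0, so OR-ing with the mask flips it to 1.
  00110111100111
| 00000000001000
----------------
  00110111101111

Answer: 00110111101111 (3567)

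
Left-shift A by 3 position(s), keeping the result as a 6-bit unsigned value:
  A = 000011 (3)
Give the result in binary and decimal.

Shift left by 3: drop the top 3 bit(s), append 3 zero(s) on the right.
  000011  ->  discard [000], keep [011], append 000
= 011000

Answer: 011000 (24)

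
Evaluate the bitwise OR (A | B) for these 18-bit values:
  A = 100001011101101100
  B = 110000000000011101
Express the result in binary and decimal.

Apply | to each column (1 where either bit is 1):
  100001011101101100
| 110000000000011101
--------------------
  110001011101111101

Answer: 110001011101111101 (202621)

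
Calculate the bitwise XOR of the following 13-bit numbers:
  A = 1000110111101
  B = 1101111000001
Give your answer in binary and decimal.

Apply ^ to each column (1 where bits differ):
  1000110111101
^ 1101111000001
---------------
  0101001111100

Answer: 0101001111100 (2684)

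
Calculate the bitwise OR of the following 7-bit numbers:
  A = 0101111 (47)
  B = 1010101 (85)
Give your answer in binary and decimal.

Apply | to each column (1 where either bit is 1):
  0101111
| 1010101
---------
  1111111

Answer: 1111111 (127)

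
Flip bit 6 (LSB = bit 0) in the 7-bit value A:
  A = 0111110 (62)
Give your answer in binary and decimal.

Mask = 1 << 6 = 1000000
Bit 6 of A is 0; XOR with the mask flips it to 1.
  0111110
^ 1000000
---------
  1111110

Answer: 1111110 (126)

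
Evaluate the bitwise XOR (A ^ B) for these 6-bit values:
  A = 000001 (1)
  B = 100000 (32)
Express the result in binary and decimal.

Apply ^ to each column (1 where bits differ):
  000001
^ 100000
--------
  100001

Answer: 100001 (33)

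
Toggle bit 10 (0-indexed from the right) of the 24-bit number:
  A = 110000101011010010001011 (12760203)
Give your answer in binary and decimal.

Mask = 1 << 10 = 000000000000010000000000
Bit 10 of A is 1; XOR with the mask flips it to 0.
  110000101011010010001011
^ 000000000000010000000000
--------------------------
  110000101011000010001011

Answer: 110000101011000010001011 (12759179)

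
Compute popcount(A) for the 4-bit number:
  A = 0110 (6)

0110
1-bits at positions (from bit 0 = LSB): 1, 2
Count = 2

Answer: 2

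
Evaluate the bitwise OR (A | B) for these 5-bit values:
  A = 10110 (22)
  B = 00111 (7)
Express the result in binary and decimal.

Apply | to each column (1 where either bit is 1):
  10110
| 00111
-------
  10111

Answer: 10111 (23)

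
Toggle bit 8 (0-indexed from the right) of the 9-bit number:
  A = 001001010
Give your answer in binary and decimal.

Mask = 1 << 8 = 100000000
Bit 8 of A is 0; XOR with the mask flips it to 1.
  001001010
^ 100000000
-----------
  101001010

Answer: 101001010 (330)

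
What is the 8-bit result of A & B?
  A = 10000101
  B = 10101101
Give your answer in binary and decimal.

Apply & to each column (1 only where both bits are 1):
  10000101
& 10101101
----------
  10000101

Answer: 10000101 (133)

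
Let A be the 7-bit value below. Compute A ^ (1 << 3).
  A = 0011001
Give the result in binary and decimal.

Mask = 1 << 3 = 0001000
Bit 3 of A is 1; XOR with the mask flips it to 0.
  0011001
^ 0001000
---------
  0010001

Answer: 0010001 (17)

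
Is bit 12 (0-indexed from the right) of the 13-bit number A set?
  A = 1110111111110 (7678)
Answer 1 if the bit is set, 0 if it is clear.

Bit 12 is the 13th from the right.
  1110111111110
  ^
That bit is 1.

Answer: 1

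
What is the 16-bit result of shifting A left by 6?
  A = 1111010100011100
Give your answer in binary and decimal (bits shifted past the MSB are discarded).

Shift left by 6: drop the top 6 bit(s), append 6 zero(s) on the right.
  1111010100011100  ->  discard [111101], keep [0100011100], append 000000
= 0100011100000000

Answer: 0100011100000000 (18176)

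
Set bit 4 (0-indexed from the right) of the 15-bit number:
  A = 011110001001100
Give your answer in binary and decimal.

Mask = 1 << 4 = 000000000010000
Bit 4 of A is 0, so OR-ing with the mask flips it to 1.
  011110001001100
| 000000000010000
-----------------
  011110001011100

Answer: 011110001011100 (15452)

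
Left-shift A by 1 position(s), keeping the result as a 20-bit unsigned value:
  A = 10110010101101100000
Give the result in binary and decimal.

Shift left by 1: drop the top 1 bit(s), append 1 zero(s) on the right.
  10110010101101100000  ->  discard [1], keep [0110010101101100000], append 0
= 01100101011011000000

Answer: 01100101011011000000 (415424)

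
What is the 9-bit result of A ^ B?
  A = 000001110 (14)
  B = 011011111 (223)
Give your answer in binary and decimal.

Apply ^ to each column (1 where bits differ):
  000001110
^ 011011111
-----------
  011010001

Answer: 011010001 (209)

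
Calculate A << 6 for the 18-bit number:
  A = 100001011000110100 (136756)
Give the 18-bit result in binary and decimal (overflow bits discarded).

Shift left by 6: drop the top 6 bit(s), append 6 zero(s) on the right.
  100001011000110100  ->  discard [100001], keep [011000110100], append 000000
= 011000110100000000

Answer: 011000110100000000 (101632)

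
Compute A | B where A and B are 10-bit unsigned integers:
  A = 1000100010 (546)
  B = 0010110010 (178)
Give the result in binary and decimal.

Apply | to each column (1 where either bit is 1):
  1000100010
| 0010110010
------------
  1010110010

Answer: 1010110010 (690)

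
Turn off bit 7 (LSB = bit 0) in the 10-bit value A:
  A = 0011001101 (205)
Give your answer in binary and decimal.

Mask = ~(1 << 7) = 1101111111
Bit 7 of A is 1, so AND-ing with the mask clears it to 0.
  0011001101
& 1101111111
------------
  0001001101

Answer: 0001001101 (77)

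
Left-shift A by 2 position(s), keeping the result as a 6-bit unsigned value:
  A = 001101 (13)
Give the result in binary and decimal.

Shift left by 2: drop the top 2 bit(s), append 2 zero(s) on the right.
  001101  ->  discard [00], keep [1101], append 00
= 110100

Answer: 110100 (52)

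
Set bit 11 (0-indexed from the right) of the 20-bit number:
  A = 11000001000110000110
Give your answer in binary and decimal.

Mask = 1 << 11 = 00000000100000000000
Bit 11 of A is 0, so OR-ing with the mask flips it to 1.
  11000001000110000110
| 00000000100000000000
----------------------
  11000001100110000110

Answer: 11000001100110000110 (792966)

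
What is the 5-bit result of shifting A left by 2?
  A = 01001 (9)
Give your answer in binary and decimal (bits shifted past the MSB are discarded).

Shift left by 2: drop the top 2 bit(s), append 2 zero(s) on the right.
  01001  ->  discard [01], keep [001], append 00
= 00100

Answer: 00100 (4)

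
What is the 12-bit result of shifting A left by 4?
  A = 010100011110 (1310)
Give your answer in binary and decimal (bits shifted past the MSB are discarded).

Shift left by 4: drop the top 4 bit(s), append 4 zero(s) on the right.
  010100011110  ->  discard [0101], keep [00011110], append 0000
= 000111100000

Answer: 000111100000 (480)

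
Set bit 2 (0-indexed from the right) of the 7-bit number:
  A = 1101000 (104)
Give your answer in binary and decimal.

Mask = 1 << 2 = 0000100
Bit 2 of A is 0, so OR-ing with the mask flips it to 1.
  1101000
| 0000100
---------
  1101100

Answer: 1101100 (108)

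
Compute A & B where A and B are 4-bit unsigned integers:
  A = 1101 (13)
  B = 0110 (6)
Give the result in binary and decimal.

Apply & to each column (1 only where both bits are 1):
  1101
& 0110
------
  0100

Answer: 0100 (4)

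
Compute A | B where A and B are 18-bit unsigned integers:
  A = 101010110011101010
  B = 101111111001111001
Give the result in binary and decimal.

Apply | to each column (1 where either bit is 1):
  101010110011101010
| 101111111001111001
--------------------
  101111111011111011

Answer: 101111111011111011 (196347)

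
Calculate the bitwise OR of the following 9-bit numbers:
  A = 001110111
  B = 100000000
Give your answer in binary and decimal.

Apply | to each column (1 where either bit is 1):
  001110111
| 100000000
-----------
  101110111

Answer: 101110111 (375)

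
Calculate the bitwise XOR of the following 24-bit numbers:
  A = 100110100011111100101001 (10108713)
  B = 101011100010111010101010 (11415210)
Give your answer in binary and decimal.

Apply ^ to each column (1 where bits differ):
  100110100011111100101001
^ 101011100010111010101010
--------------------------
  001101000001000110000011

Answer: 001101000001000110000011 (3412355)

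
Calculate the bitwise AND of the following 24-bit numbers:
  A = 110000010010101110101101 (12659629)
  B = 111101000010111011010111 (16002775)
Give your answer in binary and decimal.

Apply & to each column (1 only where both bits are 1):
  110000010010101110101101
& 111101000010111011010111
--------------------------
  110000000010101010000101

Answer: 110000000010101010000101 (12593797)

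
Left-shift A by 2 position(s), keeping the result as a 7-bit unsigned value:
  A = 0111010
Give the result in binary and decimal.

Shift left by 2: drop the top 2 bit(s), append 2 zero(s) on the right.
  0111010  ->  discard [01], keep [11010], append 00
= 1101000

Answer: 1101000 (104)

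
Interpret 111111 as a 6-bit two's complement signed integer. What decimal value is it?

MSB is 1, so the value is negative. Find the magnitude:
1. Invert bits:  000000
2. Add 1:        000001  = 1
3. Apply sign:   -1

Answer: -1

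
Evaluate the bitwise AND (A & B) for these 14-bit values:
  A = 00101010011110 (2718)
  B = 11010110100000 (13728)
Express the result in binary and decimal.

Apply & to each column (1 only where both bits are 1):
  00101010011110
& 11010110100000
----------------
  00000010000000

Answer: 00000010000000 (128)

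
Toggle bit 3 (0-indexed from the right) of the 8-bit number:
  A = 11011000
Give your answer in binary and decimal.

Mask = 1 << 3 = 00001000
Bit 3 of A is 1; XOR with the mask flips it to 0.
  11011000
^ 00001000
----------
  11010000

Answer: 11010000 (208)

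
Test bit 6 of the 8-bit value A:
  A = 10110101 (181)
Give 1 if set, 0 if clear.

Bit 6 is the 7th from the right.
  10110101
   ^
That bit is 0.

Answer: 0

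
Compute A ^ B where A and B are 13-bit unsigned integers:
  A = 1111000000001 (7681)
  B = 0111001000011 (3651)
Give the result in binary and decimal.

Apply ^ to each column (1 where bits differ):
  1111000000001
^ 0111001000011
---------------
  1000001000010

Answer: 1000001000010 (4162)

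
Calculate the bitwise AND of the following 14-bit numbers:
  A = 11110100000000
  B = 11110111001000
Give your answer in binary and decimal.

Apply & to each column (1 only where both bits are 1):
  11110100000000
& 11110111001000
----------------
  11110100000000

Answer: 11110100000000 (15616)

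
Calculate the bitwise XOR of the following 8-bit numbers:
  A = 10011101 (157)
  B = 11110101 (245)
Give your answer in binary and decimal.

Apply ^ to each column (1 where bits differ):
  10011101
^ 11110101
----------
  01101000

Answer: 01101000 (104)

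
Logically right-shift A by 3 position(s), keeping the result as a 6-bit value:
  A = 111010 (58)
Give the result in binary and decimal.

Logical shift right by 3: drop the bottom 3 bit(s), prepend 3 zero(s) on the left.
  111010  ->  keep [111], discard [010], prepend 000
= 000111

Answer: 000111 (7)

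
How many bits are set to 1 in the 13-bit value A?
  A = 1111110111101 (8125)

1111110111101
1-bits at positions (from bit 0 = LSB): 0, 2, 3, 4, 5, 7, 8, 9, 10, 11, 12
Count = 11

Answer: 11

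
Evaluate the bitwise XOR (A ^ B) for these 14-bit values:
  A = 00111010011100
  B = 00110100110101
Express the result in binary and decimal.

Apply ^ to each column (1 where bits differ):
  00111010011100
^ 00110100110101
----------------
  00001110101001

Answer: 00001110101001 (937)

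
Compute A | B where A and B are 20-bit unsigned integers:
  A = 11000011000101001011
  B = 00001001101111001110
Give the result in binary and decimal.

Apply | to each column (1 where either bit is 1):
  11000011000101001011
| 00001001101111001110
----------------------
  11001011101111001111

Answer: 11001011101111001111 (834511)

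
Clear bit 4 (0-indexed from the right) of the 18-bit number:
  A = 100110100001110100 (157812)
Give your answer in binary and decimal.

Mask = ~(1 << 4) = 111111111111101111
Bit 4 of A is 1, so AND-ing with the mask clears it to 0.
  100110100001110100
& 111111111111101111
--------------------
  100110100001100100

Answer: 100110100001100100 (157796)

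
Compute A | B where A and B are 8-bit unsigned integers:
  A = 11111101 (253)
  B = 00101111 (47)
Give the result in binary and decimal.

Apply | to each column (1 where either bit is 1):
  11111101
| 00101111
----------
  11111111

Answer: 11111111 (255)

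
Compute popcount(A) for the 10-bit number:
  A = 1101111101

1101111101
1-bits at positions (from bit 0 = LSB): 0, 2, 3, 4, 5, 6, 8, 9
Count = 8

Answer: 8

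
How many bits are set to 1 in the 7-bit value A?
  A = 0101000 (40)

0101000
1-bits at positions (from bit 0 = LSB): 3, 5
Count = 2

Answer: 2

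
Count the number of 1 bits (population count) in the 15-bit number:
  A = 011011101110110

011011101110110
1-bits at positions (from bit 0 = LSB): 1, 2, 4, 5, 6, 8, 9, 10, 12, 13
Count = 10

Answer: 10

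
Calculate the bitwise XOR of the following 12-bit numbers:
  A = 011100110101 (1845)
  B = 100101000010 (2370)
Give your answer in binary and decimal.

Apply ^ to each column (1 where bits differ):
  011100110101
^ 100101000010
--------------
  111001110111

Answer: 111001110111 (3703)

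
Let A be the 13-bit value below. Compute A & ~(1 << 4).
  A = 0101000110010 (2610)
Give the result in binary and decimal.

Mask = ~(1 << 4) = 1111111101111
Bit 4 of A is 1, so AND-ing with the mask clears it to 0.
  0101000110010
& 1111111101111
---------------
  0101000100010

Answer: 0101000100010 (2594)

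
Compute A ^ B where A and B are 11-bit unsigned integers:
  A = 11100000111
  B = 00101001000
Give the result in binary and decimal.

Apply ^ to each column (1 where bits differ):
  11100000111
^ 00101001000
-------------
  11001001111

Answer: 11001001111 (1615)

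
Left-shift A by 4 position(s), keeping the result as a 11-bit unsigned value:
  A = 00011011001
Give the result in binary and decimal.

Shift left by 4: drop the top 4 bit(s), append 4 zero(s) on the right.
  00011011001  ->  discard [0001], keep [1011001], append 0000
= 10110010000

Answer: 10110010000 (1424)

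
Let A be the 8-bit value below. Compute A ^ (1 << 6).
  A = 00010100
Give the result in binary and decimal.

Mask = 1 << 6 = 01000000
Bit 6 of A is 0; XOR with the mask flips it to 1.
  00010100
^ 01000000
----------
  01010100

Answer: 01010100 (84)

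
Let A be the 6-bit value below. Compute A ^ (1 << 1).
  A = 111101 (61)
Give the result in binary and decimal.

Mask = 1 << 1 = 000010
Bit 1 of A is 0; XOR with the mask flips it to 1.
  111101
^ 000010
--------
  111111

Answer: 111111 (63)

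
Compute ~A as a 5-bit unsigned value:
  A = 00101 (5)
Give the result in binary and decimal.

Flip each bit (0->1, 1->0):
  00101
  11010

Answer: 11010 (26)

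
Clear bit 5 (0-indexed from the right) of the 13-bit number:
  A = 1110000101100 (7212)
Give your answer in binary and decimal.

Mask = ~(1 << 5) = 1111111011111
Bit 5 of A is 1, so AND-ing with the mask clears it to 0.
  1110000101100
& 1111111011111
---------------
  1110000001100

Answer: 1110000001100 (7180)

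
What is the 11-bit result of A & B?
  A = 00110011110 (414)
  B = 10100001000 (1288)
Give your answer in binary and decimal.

Apply & to each column (1 only where both bits are 1):
  00110011110
& 10100001000
-------------
  00100001000

Answer: 00100001000 (264)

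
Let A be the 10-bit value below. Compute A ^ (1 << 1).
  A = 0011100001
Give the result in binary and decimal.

Mask = 1 << 1 = 0000000010
Bit 1 of A is 0; XOR with the mask flips it to 1.
  0011100001
^ 0000000010
------------
  0011100011

Answer: 0011100011 (227)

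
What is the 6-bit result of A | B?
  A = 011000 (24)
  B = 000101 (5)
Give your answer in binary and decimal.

Apply | to each column (1 where either bit is 1):
  011000
| 000101
--------
  011101

Answer: 011101 (29)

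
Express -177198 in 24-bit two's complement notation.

1. Binary of +177198:  000000101011010000101110
2. Invert bits:     111111010100101111010001
3. Add 1:           111111010100101111010010

Answer: 111111010100101111010010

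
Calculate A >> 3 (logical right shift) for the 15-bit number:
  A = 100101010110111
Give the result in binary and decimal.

Logical shift right by 3: drop the bottom 3 bit(s), prepend 3 zero(s) on the left.
  100101010110111  ->  keep [100101010110], discard [111], prepend 000
= 000100101010110

Answer: 000100101010110 (2390)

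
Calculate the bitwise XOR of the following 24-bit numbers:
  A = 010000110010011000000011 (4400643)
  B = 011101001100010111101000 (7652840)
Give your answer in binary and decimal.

Apply ^ to each column (1 where bits differ):
  010000110010011000000011
^ 011101001100010111101000
--------------------------
  001101111110001111101011

Answer: 001101111110001111101011 (3662827)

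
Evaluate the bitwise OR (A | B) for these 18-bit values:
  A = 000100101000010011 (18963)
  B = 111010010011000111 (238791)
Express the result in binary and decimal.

Apply | to each column (1 where either bit is 1):
  000100101000010011
| 111010010011000111
--------------------
  111110111011010111

Answer: 111110111011010111 (257751)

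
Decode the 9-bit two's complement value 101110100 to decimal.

MSB is 1, so the value is negative. Find the magnitude:
1. Invert bits:  010001011
2. Add 1:        010001100  = 140
3. Apply sign:   -140

Answer: -140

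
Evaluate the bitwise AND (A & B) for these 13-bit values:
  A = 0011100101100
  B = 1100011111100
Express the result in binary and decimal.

Apply & to each column (1 only where both bits are 1):
  0011100101100
& 1100011111100
---------------
  0000000101100

Answer: 0000000101100 (44)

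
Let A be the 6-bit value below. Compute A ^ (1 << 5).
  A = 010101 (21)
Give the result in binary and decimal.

Mask = 1 << 5 = 100000
Bit 5 of A is 0; XOR with the mask flips it to 1.
  010101
^ 100000
--------
  110101

Answer: 110101 (53)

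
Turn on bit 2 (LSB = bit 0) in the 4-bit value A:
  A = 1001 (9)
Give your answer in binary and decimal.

Mask = 1 << 2 = 0100
Bit 2 of A is 0, so OR-ing with the mask flips it to 1.
  1001
| 0100
------
  1101

Answer: 1101 (13)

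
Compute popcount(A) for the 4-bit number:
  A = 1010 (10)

1010
1-bits at positions (from bit 0 = LSB): 1, 3
Count = 2

Answer: 2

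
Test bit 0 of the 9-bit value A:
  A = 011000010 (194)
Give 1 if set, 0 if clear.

Bit 0 is the 1st from the right.
  011000010
          ^
That bit is 0.

Answer: 0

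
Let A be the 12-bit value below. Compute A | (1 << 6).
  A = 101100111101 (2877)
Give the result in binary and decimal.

Mask = 1 << 6 = 000001000000
Bit 6 of A is 0, so OR-ing with the mask flips it to 1.
  101100111101
| 000001000000
--------------
  101101111101

Answer: 101101111101 (2941)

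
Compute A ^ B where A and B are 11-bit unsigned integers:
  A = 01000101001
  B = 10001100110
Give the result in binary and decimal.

Apply ^ to each column (1 where bits differ):
  01000101001
^ 10001100110
-------------
  11001001111

Answer: 11001001111 (1615)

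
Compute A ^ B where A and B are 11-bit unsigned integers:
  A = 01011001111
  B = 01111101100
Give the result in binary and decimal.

Apply ^ to each column (1 where bits differ):
  01011001111
^ 01111101100
-------------
  00100100011

Answer: 00100100011 (291)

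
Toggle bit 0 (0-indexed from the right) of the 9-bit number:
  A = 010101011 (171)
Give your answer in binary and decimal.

Mask = 1 << 0 = 000000001
Bit 0 of A is 1; XOR with the mask flips it to 0.
  010101011
^ 000000001
-----------
  010101010

Answer: 010101010 (170)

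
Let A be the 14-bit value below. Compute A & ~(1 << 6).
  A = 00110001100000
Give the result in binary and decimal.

Mask = ~(1 << 6) = 11111110111111
Bit 6 of A is 1, so AND-ing with the mask clears it to 0.
  00110001100000
& 11111110111111
----------------
  00110000100000

Answer: 00110000100000 (3104)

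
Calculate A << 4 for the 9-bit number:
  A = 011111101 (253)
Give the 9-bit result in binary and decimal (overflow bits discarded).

Shift left by 4: drop the top 4 bit(s), append 4 zero(s) on the right.
  011111101  ->  discard [0111], keep [11101], append 0000
= 111010000

Answer: 111010000 (464)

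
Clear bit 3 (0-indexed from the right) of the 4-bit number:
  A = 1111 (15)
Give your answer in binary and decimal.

Mask = ~(1 << 3) = 0111
Bit 3 of A is 1, so AND-ing with the mask clears it to 0.
  1111
& 0111
------
  0111

Answer: 0111 (7)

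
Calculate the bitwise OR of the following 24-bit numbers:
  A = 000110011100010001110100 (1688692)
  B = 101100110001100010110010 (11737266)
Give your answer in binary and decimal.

Apply | to each column (1 where either bit is 1):
  000110011100010001110100
| 101100110001100010110010
--------------------------
  101110111101110011110110

Answer: 101110111101110011110110 (12311798)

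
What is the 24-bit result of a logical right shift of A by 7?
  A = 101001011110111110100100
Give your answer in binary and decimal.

Logical shift right by 7: drop the bottom 7 bit(s), prepend 7 zero(s) on the left.
  101001011110111110100100  ->  keep [10100101111011111], discard [0100100], prepend 0000000
= 000000010100101111011111

Answer: 000000010100101111011111 (84959)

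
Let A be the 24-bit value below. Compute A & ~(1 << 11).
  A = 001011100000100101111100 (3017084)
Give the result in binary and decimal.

Mask = ~(1 << 11) = 111111111111011111111111
Bit 11 of A is 1, so AND-ing with the mask clears it to 0.
  001011100000100101111100
& 111111111111011111111111
--------------------------
  001011100000000101111100

Answer: 001011100000000101111100 (3015036)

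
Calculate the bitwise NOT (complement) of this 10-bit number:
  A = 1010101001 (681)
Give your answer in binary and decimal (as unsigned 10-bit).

Flip each bit (0->1, 1->0):
  1010101001
  0101010110

Answer: 0101010110 (342)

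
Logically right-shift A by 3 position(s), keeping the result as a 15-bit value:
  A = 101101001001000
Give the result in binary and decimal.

Logical shift right by 3: drop the bottom 3 bit(s), prepend 3 zero(s) on the left.
  101101001001000  ->  keep [101101001001], discard [000], prepend 000
= 000101101001001

Answer: 000101101001001 (2889)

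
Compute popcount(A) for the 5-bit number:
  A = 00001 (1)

00001
1-bits at positions (from bit 0 = LSB): 0
Count = 1

Answer: 1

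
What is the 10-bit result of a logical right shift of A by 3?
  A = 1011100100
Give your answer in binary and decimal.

Logical shift right by 3: drop the bottom 3 bit(s), prepend 3 zero(s) on the left.
  1011100100  ->  keep [1011100], discard [100], prepend 000
= 0001011100

Answer: 0001011100 (92)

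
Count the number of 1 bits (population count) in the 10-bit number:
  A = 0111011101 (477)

0111011101
1-bits at positions (from bit 0 = LSB): 0, 2, 3, 4, 6, 7, 8
Count = 7

Answer: 7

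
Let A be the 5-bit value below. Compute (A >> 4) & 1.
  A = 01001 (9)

Bit 4 is the 5th from the right.
  01001
  ^
That bit is 0.

Answer: 0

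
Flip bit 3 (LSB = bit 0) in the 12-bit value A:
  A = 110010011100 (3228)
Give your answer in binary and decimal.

Mask = 1 << 3 = 000000001000
Bit 3 of A is 1; XOR with the mask flips it to 0.
  110010011100
^ 000000001000
--------------
  110010010100

Answer: 110010010100 (3220)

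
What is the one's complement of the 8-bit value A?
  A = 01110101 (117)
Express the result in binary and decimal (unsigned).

Flip each bit (0->1, 1->0):
  01110101
  10001010

Answer: 10001010 (138)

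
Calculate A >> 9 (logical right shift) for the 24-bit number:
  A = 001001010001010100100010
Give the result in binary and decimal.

Logical shift right by 9: drop the bottom 9 bit(s), prepend 9 zero(s) on the left.
  001001010001010100100010  ->  keep [001001010001010], discard [100100010], prepend 000000000
= 000000000001001010001010

Answer: 000000000001001010001010 (4746)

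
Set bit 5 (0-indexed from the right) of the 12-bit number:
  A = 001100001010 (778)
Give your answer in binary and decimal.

Mask = 1 << 5 = 000000100000
Bit 5 of A is 0, so OR-ing with the mask flips it to 1.
  001100001010
| 000000100000
--------------
  001100101010

Answer: 001100101010 (810)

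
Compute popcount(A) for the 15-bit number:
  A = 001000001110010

001000001110010
1-bits at positions (from bit 0 = LSB): 1, 4, 5, 6, 12
Count = 5

Answer: 5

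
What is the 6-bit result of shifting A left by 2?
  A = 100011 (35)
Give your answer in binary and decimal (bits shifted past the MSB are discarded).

Shift left by 2: drop the top 2 bit(s), append 2 zero(s) on the right.
  100011  ->  discard [10], keep [0011], append 00
= 001100

Answer: 001100 (12)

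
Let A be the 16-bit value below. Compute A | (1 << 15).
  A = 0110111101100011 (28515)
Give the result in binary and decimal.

Mask = 1 << 15 = 1000000000000000
Bit 15 of A is 0, so OR-ing with the mask flips it to 1.
  0110111101100011
| 1000000000000000
------------------
  1110111101100011

Answer: 1110111101100011 (61283)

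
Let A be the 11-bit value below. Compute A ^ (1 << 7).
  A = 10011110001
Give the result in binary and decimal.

Mask = 1 << 7 = 00010000000
Bit 7 of A is 1; XOR with the mask flips it to 0.
  10011110001
^ 00010000000
-------------
  10001110001

Answer: 10001110001 (1137)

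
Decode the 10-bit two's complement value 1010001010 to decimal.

MSB is 1, so the value is negative. Find the magnitude:
1. Invert bits:  0101110101
2. Add 1:        0101110110  = 374
3. Apply sign:   -374

Answer: -374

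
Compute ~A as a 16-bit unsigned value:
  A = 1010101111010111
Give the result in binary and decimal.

Flip each bit (0->1, 1->0):
  1010101111010111
  0101010000101000

Answer: 0101010000101000 (21544)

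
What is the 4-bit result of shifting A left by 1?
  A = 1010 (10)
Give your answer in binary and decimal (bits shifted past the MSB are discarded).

Shift left by 1: drop the top 1 bit(s), append 1 zero(s) on the right.
  1010  ->  discard [1], keep [010], append 0
= 0100

Answer: 0100 (4)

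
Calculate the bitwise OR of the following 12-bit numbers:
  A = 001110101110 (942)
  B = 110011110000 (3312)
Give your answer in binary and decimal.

Apply | to each column (1 where either bit is 1):
  001110101110
| 110011110000
--------------
  111111111110

Answer: 111111111110 (4094)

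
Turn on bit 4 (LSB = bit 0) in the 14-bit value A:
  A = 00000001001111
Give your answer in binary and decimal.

Mask = 1 << 4 = 00000000010000
Bit 4 of A is 0, so OR-ing with the mask flips it to 1.
  00000001001111
| 00000000010000
----------------
  00000001011111

Answer: 00000001011111 (95)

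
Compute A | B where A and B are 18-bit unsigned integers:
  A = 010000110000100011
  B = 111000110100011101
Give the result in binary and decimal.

Apply | to each column (1 where either bit is 1):
  010000110000100011
| 111000110100011101
--------------------
  111000110100111111

Answer: 111000110100111111 (232767)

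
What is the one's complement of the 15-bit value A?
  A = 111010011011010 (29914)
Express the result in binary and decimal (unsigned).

Flip each bit (0->1, 1->0):
  111010011011010
  000101100100101

Answer: 000101100100101 (2853)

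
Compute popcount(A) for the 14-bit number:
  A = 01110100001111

01110100001111
1-bits at positions (from bit 0 = LSB): 0, 1, 2, 3, 8, 10, 11, 12
Count = 8

Answer: 8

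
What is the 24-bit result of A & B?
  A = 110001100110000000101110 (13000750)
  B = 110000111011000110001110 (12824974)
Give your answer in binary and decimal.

Apply & to each column (1 only where both bits are 1):
  110001100110000000101110
& 110000111011000110001110
--------------------------
  110000100010000000001110

Answer: 110000100010000000001110 (12722190)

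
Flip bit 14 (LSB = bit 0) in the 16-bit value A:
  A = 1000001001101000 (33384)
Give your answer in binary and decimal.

Mask = 1 << 14 = 0100000000000000
Bit 14 of A is 0; XOR with the mask flips it to 1.
  1000001001101000
^ 0100000000000000
------------------
  1100001001101000

Answer: 1100001001101000 (49768)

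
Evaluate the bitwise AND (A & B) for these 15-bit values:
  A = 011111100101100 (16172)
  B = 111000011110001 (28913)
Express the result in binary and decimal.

Apply & to each column (1 only where both bits are 1):
  011111100101100
& 111000011110001
-----------------
  011000000100000

Answer: 011000000100000 (12320)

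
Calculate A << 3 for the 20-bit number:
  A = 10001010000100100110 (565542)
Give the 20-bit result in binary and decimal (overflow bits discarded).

Shift left by 3: drop the top 3 bit(s), append 3 zero(s) on the right.
  10001010000100100110  ->  discard [100], keep [01010000100100110], append 000
= 01010000100100110000

Answer: 01010000100100110000 (330032)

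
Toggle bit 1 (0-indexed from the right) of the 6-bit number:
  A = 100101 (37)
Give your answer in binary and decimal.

Mask = 1 << 1 = 000010
Bit 1 of A is 0; XOR with the mask flips it to 1.
  100101
^ 000010
--------
  100111

Answer: 100111 (39)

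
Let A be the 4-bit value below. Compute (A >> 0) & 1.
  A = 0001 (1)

Bit 0 is the 1st from the right.
  0001
     ^
That bit is 1.

Answer: 1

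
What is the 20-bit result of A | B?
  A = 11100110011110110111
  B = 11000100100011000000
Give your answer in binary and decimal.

Apply | to each column (1 where either bit is 1):
  11100110011110110111
| 11000100100011000000
----------------------
  11100110111111110111

Answer: 11100110111111110111 (946167)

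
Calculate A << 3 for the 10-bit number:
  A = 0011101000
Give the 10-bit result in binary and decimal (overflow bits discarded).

Shift left by 3: drop the top 3 bit(s), append 3 zero(s) on the right.
  0011101000  ->  discard [001], keep [1101000], append 000
= 1101000000

Answer: 1101000000 (832)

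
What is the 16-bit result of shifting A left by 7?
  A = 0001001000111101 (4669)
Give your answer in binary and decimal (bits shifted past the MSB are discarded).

Shift left by 7: drop the top 7 bit(s), append 7 zero(s) on the right.
  0001001000111101  ->  discard [0001001], keep [000111101], append 0000000
= 0001111010000000

Answer: 0001111010000000 (7808)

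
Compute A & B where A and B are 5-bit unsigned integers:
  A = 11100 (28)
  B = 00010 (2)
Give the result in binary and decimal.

Apply & to each column (1 only where both bits are 1):
  11100
& 00010
-------
  00000

Answer: 00000 (0)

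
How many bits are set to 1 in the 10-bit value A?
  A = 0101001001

0101001001
1-bits at positions (from bit 0 = LSB): 0, 3, 6, 8
Count = 4

Answer: 4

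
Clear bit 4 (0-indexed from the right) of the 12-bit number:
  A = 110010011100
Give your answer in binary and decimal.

Mask = ~(1 << 4) = 111111101111
Bit 4 of A is 1, so AND-ing with the mask clears it to 0.
  110010011100
& 111111101111
--------------
  110010001100

Answer: 110010001100 (3212)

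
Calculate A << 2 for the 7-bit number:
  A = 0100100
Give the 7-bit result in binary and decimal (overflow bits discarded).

Shift left by 2: drop the top 2 bit(s), append 2 zero(s) on the right.
  0100100  ->  discard [01], keep [00100], append 00
= 0010000

Answer: 0010000 (16)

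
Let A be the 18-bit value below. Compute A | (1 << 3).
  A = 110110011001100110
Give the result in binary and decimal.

Mask = 1 << 3 = 000000000000001000
Bit 3 of A is 0, so OR-ing with the mask flips it to 1.
  110110011001100110
| 000000000000001000
--------------------
  110110011001101110

Answer: 110110011001101110 (222830)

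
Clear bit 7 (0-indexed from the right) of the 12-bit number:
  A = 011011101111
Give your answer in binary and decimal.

Mask = ~(1 << 7) = 111101111111
Bit 7 of A is 1, so AND-ing with the mask clears it to 0.
  011011101111
& 111101111111
--------------
  011001101111

Answer: 011001101111 (1647)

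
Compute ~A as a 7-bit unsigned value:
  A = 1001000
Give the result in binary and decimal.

Flip each bit (0->1, 1->0):
  1001000
  0110111

Answer: 0110111 (55)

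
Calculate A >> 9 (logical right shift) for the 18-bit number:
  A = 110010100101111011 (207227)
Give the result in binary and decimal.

Logical shift right by 9: drop the bottom 9 bit(s), prepend 9 zero(s) on the left.
  110010100101111011  ->  keep [110010100], discard [101111011], prepend 000000000
= 000000000110010100

Answer: 000000000110010100 (404)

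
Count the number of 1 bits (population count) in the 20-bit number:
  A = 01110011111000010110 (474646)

01110011111000010110
1-bits at positions (from bit 0 = LSB): 1, 2, 4, 9, 10, 11, 12, 13, 16, 17, 18
Count = 11

Answer: 11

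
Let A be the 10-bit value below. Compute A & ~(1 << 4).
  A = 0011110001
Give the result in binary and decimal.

Mask = ~(1 << 4) = 1111101111
Bit 4 of A is 1, so AND-ing with the mask clears it to 0.
  0011110001
& 1111101111
------------
  0011100001

Answer: 0011100001 (225)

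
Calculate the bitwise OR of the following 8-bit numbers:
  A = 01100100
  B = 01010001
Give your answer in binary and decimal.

Apply | to each column (1 where either bit is 1):
  01100100
| 01010001
----------
  01110101

Answer: 01110101 (117)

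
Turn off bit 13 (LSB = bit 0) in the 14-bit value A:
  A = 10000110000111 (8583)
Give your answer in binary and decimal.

Mask = ~(1 << 13) = 01111111111111
Bit 13 of A is 1, so AND-ing with the mask clears it to 0.
  10000110000111
& 01111111111111
----------------
  00000110000111

Answer: 00000110000111 (391)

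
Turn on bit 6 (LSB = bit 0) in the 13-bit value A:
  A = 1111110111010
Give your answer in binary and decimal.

Mask = 1 << 6 = 0000001000000
Bit 6 of A is 0, so OR-ing with the mask flips it to 1.
  1111110111010
| 0000001000000
---------------
  1111111111010

Answer: 1111111111010 (8186)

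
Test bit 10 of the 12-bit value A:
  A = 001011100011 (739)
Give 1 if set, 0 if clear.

Bit 10 is the 11th from the right.
  001011100011
   ^
That bit is 0.

Answer: 0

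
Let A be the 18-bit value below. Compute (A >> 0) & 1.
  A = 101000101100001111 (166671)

Bit 0 is the 1st from the right.
  101000101100001111
                   ^
That bit is 1.

Answer: 1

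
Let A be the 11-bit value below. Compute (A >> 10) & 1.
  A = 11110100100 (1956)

Bit 10 is the 11th from the right.
  11110100100
  ^
That bit is 1.

Answer: 1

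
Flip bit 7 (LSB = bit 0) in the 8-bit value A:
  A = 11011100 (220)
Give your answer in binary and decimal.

Mask = 1 << 7 = 10000000
Bit 7 of A is 1; XOR with the mask flips it to 0.
  11011100
^ 10000000
----------
  01011100

Answer: 01011100 (92)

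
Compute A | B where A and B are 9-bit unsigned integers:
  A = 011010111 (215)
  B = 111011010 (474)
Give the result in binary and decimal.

Apply | to each column (1 where either bit is 1):
  011010111
| 111011010
-----------
  111011111

Answer: 111011111 (479)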